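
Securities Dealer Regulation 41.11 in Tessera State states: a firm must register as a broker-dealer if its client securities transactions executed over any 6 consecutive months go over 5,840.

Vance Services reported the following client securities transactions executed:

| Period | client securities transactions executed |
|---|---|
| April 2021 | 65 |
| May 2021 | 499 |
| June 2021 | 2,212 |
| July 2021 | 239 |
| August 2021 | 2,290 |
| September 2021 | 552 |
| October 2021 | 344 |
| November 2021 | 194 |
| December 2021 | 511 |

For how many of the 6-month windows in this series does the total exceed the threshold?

April 2021–September 2021: 65 + 499 + 2,212 + 239 + 2,290 + 552 = 5,857 (over)
May 2021–October 2021: 499 + 2,212 + 239 + 2,290 + 552 + 344 = 6,136 (over)
June 2021–November 2021: 2,212 + 239 + 2,290 + 552 + 344 + 194 = 5,831 (under)
July 2021–December 2021: 239 + 2,290 + 552 + 344 + 194 + 511 = 4,130 (under)
2 windows exceed the threshold.

2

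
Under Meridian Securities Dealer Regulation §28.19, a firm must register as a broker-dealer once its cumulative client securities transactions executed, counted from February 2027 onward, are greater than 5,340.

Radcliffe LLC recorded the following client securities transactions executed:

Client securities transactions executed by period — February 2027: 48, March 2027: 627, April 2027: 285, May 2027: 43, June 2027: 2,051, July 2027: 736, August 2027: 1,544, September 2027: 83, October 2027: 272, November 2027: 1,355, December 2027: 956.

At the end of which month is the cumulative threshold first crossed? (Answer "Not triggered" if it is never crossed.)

September 2027

Through February 2027: 48
Through March 2027: 675
Through April 2027: 960
Through May 2027: 1,003
Through June 2027: 3,054
Through July 2027: 3,790
Through August 2027: 5,334
Through September 2027: 5,417 ← exceeds threshold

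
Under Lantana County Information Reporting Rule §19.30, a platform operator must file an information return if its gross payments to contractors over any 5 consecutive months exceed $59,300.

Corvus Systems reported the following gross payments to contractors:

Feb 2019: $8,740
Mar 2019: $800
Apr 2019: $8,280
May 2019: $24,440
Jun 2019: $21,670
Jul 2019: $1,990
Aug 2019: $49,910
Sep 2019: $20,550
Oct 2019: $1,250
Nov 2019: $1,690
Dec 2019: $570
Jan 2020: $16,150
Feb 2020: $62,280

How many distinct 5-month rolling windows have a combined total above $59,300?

Feb 2019–Jun 2019: $8,740 + $800 + $8,280 + $24,440 + $21,670 = $63,930 (over)
Mar 2019–Jul 2019: $800 + $8,280 + $24,440 + $21,670 + $1,990 = $57,180 (under)
Apr 2019–Aug 2019: $8,280 + $24,440 + $21,670 + $1,990 + $49,910 = $106,290 (over)
May 2019–Sep 2019: $24,440 + $21,670 + $1,990 + $49,910 + $20,550 = $118,560 (over)
Jun 2019–Oct 2019: $21,670 + $1,990 + $49,910 + $20,550 + $1,250 = $95,370 (over)
Jul 2019–Nov 2019: $1,990 + $49,910 + $20,550 + $1,250 + $1,690 = $75,390 (over)
Aug 2019–Dec 2019: $49,910 + $20,550 + $1,250 + $1,690 + $570 = $73,970 (over)
Sep 2019–Jan 2020: $20,550 + $1,250 + $1,690 + $570 + $16,150 = $40,210 (under)
Oct 2019–Feb 2020: $1,250 + $1,690 + $570 + $16,150 + $62,280 = $81,940 (over)
7 windows exceed the threshold.

7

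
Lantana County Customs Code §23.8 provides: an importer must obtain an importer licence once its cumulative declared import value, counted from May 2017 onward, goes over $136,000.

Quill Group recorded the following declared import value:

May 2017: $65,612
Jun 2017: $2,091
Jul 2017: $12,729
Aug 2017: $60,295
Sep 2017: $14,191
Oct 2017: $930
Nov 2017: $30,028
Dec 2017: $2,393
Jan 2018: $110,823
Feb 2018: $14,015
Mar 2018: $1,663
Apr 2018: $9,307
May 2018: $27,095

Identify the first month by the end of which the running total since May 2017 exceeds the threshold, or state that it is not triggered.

Aug 2017

Through May 2017: $65,612
Through Jun 2017: $67,703
Through Jul 2017: $80,432
Through Aug 2017: $140,727 ← exceeds threshold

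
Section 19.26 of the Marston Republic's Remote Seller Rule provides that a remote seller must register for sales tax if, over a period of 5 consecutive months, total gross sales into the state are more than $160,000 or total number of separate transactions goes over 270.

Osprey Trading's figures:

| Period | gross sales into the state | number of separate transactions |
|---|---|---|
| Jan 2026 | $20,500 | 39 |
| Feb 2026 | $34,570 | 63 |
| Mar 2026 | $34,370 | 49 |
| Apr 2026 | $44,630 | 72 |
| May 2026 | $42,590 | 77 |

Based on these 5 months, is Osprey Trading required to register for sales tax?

Yes

Total gross sales into the state: $20,500 + $34,570 + $34,370 + $44,630 + $42,590 = $176,660 (> $160,000).
Total number of separate transactions: 39 + 63 + 49 + 72 + 77 = 300 (> 270).
The test is 'or': at least one threshold is exceeded.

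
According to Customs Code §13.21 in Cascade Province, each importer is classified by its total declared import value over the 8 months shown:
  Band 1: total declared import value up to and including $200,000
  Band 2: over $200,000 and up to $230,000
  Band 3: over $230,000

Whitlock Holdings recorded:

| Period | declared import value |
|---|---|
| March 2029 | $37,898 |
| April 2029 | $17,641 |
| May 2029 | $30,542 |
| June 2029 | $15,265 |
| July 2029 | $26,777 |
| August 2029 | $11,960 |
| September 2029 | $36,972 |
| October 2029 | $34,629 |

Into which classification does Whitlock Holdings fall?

Band 2

Total declared import value: $37,898 + $17,641 + $30,542 + $15,265 + $26,777 + $11,960 + $36,972 + $34,629 = $211,684.
$200,000 < $211,684 ≤ $230,000, so Band 2 applies.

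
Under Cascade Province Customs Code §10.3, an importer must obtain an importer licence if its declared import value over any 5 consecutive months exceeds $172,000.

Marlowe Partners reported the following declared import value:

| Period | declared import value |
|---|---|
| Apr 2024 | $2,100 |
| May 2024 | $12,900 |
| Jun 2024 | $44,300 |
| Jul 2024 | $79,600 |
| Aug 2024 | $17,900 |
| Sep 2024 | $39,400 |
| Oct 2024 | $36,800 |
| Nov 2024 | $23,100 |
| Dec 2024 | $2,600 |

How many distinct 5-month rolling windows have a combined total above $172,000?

Apr 2024–Aug 2024: $2,100 + $12,900 + $44,300 + $79,600 + $17,900 = $156,800 (under)
May 2024–Sep 2024: $12,900 + $44,300 + $79,600 + $17,900 + $39,400 = $194,100 (over)
Jun 2024–Oct 2024: $44,300 + $79,600 + $17,900 + $39,400 + $36,800 = $218,000 (over)
Jul 2024–Nov 2024: $79,600 + $17,900 + $39,400 + $36,800 + $23,100 = $196,800 (over)
Aug 2024–Dec 2024: $17,900 + $39,400 + $36,800 + $23,100 + $2,600 = $119,800 (under)
3 windows exceed the threshold.

3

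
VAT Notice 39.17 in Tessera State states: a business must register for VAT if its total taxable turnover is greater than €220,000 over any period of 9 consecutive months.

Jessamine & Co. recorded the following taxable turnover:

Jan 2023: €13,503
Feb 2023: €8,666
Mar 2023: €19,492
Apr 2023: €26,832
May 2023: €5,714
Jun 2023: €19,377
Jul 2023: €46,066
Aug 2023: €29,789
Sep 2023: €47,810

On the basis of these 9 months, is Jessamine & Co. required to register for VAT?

Total taxable turnover: €13,503 + €8,666 + €19,492 + €26,832 + €5,714 + €19,377 + €46,066 + €29,789 + €47,810 = €217,249.
€217,249 ≤ €220,000, so the threshold is not exceeded.

No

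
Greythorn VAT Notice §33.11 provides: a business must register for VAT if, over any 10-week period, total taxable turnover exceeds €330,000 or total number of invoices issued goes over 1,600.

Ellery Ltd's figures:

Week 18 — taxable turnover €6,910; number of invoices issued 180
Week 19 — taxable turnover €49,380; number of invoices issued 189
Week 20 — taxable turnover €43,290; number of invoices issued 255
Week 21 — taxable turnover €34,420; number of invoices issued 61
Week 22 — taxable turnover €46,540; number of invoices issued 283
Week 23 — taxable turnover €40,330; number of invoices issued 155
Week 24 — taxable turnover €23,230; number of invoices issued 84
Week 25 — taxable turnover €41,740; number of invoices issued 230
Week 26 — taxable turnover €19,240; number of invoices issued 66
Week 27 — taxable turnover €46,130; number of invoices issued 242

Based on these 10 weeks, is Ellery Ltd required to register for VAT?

Total taxable turnover: €6,910 + €49,380 + €43,290 + €34,420 + €46,540 + €40,330 + €23,230 + €41,740 + €19,240 + €46,130 = €351,210 (> €330,000).
Total number of invoices issued: 180 + 189 + 255 + 61 + 283 + 155 + 84 + 230 + 66 + 242 = 1,745 (> 1,600).
The test is 'or': at least one threshold is exceeded.

Yes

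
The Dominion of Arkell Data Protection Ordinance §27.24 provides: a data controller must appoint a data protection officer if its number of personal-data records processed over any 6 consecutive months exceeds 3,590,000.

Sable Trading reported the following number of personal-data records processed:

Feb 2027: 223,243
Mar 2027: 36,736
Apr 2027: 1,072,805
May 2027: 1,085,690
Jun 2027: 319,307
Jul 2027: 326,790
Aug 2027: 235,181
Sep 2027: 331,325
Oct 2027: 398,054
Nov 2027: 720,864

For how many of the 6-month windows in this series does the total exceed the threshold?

0

Feb 2027–Jul 2027: 223,243 + 36,736 + 1,072,805 + 1,085,690 + 319,307 + 326,790 = 3,064,571 (under)
Mar 2027–Aug 2027: 36,736 + 1,072,805 + 1,085,690 + 319,307 + 326,790 + 235,181 = 3,076,509 (under)
Apr 2027–Sep 2027: 1,072,805 + 1,085,690 + 319,307 + 326,790 + 235,181 + 331,325 = 3,371,098 (under)
May 2027–Oct 2027: 1,085,690 + 319,307 + 326,790 + 235,181 + 331,325 + 398,054 = 2,696,347 (under)
Jun 2027–Nov 2027: 319,307 + 326,790 + 235,181 + 331,325 + 398,054 + 720,864 = 2,331,521 (under)
0 windows exceed the threshold.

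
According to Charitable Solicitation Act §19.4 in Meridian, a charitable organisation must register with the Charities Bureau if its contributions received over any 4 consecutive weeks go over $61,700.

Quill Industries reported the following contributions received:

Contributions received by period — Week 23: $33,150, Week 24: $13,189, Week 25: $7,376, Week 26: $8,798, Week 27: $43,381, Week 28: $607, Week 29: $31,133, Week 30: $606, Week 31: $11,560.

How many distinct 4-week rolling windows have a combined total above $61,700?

Week 23–Week 26: $33,150 + $13,189 + $7,376 + $8,798 = $62,513 (over)
Week 24–Week 27: $13,189 + $7,376 + $8,798 + $43,381 = $72,744 (over)
Week 25–Week 28: $7,376 + $8,798 + $43,381 + $607 = $60,162 (under)
Week 26–Week 29: $8,798 + $43,381 + $607 + $31,133 = $83,919 (over)
Week 27–Week 30: $43,381 + $607 + $31,133 + $606 = $75,727 (over)
Week 28–Week 31: $607 + $31,133 + $606 + $11,560 = $43,906 (under)
4 windows exceed the threshold.

4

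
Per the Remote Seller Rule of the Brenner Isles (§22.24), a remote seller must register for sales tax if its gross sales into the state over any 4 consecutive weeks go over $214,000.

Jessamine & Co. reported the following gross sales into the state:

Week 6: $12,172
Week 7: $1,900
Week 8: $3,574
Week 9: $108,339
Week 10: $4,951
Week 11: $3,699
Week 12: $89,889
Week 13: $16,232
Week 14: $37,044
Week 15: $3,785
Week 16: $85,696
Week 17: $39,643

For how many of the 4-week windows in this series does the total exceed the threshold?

0

Week 6–Week 9: $12,172 + $1,900 + $3,574 + $108,339 = $125,985 (under)
Week 7–Week 10: $1,900 + $3,574 + $108,339 + $4,951 = $118,764 (under)
Week 8–Week 11: $3,574 + $108,339 + $4,951 + $3,699 = $120,563 (under)
Week 9–Week 12: $108,339 + $4,951 + $3,699 + $89,889 = $206,878 (under)
Week 10–Week 13: $4,951 + $3,699 + $89,889 + $16,232 = $114,771 (under)
Week 11–Week 14: $3,699 + $89,889 + $16,232 + $37,044 = $146,864 (under)
Week 12–Week 15: $89,889 + $16,232 + $37,044 + $3,785 = $146,950 (under)
Week 13–Week 16: $16,232 + $37,044 + $3,785 + $85,696 = $142,757 (under)
Week 14–Week 17: $37,044 + $3,785 + $85,696 + $39,643 = $166,168 (under)
0 windows exceed the threshold.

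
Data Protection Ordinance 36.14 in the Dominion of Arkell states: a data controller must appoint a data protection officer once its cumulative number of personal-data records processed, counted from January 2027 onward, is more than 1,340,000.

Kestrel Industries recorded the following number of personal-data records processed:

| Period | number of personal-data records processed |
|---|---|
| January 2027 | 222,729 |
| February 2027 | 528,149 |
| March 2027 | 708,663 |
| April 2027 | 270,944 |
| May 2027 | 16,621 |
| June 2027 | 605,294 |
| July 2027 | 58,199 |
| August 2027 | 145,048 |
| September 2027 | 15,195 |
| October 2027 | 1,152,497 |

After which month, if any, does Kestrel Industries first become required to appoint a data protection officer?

March 2027

Through January 2027: 222,729
Through February 2027: 750,878
Through March 2027: 1,459,541 ← exceeds threshold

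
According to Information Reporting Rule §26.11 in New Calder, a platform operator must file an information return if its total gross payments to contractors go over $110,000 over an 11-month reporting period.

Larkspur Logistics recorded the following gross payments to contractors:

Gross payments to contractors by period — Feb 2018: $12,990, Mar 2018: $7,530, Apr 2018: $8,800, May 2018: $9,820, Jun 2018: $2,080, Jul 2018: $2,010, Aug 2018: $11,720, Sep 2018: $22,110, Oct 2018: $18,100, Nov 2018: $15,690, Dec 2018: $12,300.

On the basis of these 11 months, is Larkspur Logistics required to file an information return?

Total gross payments to contractors: $12,990 + $7,530 + $8,800 + $9,820 + $2,080 + $2,010 + $11,720 + $22,110 + $18,100 + $15,690 + $12,300 = $123,150.
$123,150 > $110,000, so the threshold is exceeded.

Yes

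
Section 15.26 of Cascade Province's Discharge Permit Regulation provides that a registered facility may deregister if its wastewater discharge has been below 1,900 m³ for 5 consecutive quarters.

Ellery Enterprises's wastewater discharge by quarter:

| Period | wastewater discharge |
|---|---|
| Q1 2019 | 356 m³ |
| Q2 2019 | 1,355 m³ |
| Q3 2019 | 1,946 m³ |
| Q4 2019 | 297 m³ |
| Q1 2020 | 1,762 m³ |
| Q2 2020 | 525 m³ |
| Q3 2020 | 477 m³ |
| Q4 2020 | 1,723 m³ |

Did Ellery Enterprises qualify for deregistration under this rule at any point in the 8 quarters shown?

Quarters below 1,900 m³: Q1 2019, Q2 2019, Q4 2019, Q1 2020, Q2 2020, Q3 2020, Q4 2020.
Longest run of consecutive quarters below the threshold: 5.
5 ≥ 5, so Ellery Enterprises became eligible.

Yes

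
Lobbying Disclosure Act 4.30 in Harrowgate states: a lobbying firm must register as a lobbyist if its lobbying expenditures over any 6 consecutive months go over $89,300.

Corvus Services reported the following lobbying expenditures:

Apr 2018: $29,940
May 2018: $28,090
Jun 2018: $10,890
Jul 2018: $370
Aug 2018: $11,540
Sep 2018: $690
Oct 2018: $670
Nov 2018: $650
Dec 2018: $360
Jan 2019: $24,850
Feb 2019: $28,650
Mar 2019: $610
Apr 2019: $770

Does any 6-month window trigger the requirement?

No

Apr 2018–Sep 2018: $29,940 + $28,090 + $10,890 + $370 + $11,540 + $690 = $81,520 (under)
May 2018–Oct 2018: $28,090 + $10,890 + $370 + $11,540 + $690 + $670 = $52,250 (under)
Jun 2018–Nov 2018: $10,890 + $370 + $11,540 + $690 + $670 + $650 = $24,810 (under)
Jul 2018–Dec 2018: $370 + $11,540 + $690 + $670 + $650 + $360 = $14,280 (under)
Aug 2018–Jan 2019: $11,540 + $690 + $670 + $650 + $360 + $24,850 = $38,760 (under)
Sep 2018–Feb 2019: $690 + $670 + $650 + $360 + $24,850 + $28,650 = $55,870 (under)
Oct 2018–Mar 2019: $670 + $650 + $360 + $24,850 + $28,650 + $610 = $55,790 (under)
Nov 2018–Apr 2019: $650 + $360 + $24,850 + $28,650 + $610 + $770 = $55,890 (under)
No window exceeds $89,300.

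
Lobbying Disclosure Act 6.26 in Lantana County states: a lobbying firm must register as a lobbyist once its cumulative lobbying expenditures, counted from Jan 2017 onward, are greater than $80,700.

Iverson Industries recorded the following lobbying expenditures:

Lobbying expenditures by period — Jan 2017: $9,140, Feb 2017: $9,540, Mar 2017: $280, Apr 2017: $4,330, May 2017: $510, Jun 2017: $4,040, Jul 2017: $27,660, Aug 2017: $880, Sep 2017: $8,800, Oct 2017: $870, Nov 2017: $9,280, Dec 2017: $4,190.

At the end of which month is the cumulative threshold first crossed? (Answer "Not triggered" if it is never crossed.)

Not triggered

Through Jan 2017: $9,140
Through Feb 2017: $18,680
Through Mar 2017: $18,960
Through Apr 2017: $23,290
Through May 2017: $23,800
Through Jun 2017: $27,840
Through Jul 2017: $55,500
Through Aug 2017: $56,380
Through Sep 2017: $65,180
Through Oct 2017: $66,050
Through Nov 2017: $75,330
Through Dec 2017: $79,520
Final cumulative total $79,520 ≤ $80,700; the threshold is never exceeded.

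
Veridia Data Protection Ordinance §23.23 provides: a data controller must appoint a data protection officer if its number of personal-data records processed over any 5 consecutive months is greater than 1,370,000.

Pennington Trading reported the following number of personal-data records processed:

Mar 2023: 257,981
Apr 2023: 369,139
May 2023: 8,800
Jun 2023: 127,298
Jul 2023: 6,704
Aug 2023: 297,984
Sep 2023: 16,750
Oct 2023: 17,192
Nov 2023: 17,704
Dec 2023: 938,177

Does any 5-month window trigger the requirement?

Mar 2023–Jul 2023: 257,981 + 369,139 + 8,800 + 127,298 + 6,704 = 769,922 (under)
Apr 2023–Aug 2023: 369,139 + 8,800 + 127,298 + 6,704 + 297,984 = 809,925 (under)
May 2023–Sep 2023: 8,800 + 127,298 + 6,704 + 297,984 + 16,750 = 457,536 (under)
Jun 2023–Oct 2023: 127,298 + 6,704 + 297,984 + 16,750 + 17,192 = 465,928 (under)
Jul 2023–Nov 2023: 6,704 + 297,984 + 16,750 + 17,192 + 17,704 = 356,334 (under)
Aug 2023–Dec 2023: 297,984 + 16,750 + 17,192 + 17,704 + 938,177 = 1,287,807 (under)
No window exceeds 1,370,000.

No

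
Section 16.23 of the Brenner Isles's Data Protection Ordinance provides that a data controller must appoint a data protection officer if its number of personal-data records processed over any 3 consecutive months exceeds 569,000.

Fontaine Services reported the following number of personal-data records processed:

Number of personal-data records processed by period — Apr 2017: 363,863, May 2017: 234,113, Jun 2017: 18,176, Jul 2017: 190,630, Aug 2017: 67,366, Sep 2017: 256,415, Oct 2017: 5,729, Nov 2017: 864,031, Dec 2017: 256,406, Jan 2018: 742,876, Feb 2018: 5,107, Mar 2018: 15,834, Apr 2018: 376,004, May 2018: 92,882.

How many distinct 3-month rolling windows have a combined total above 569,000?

Apr 2017–Jun 2017: 363,863 + 234,113 + 18,176 = 616,152 (over)
May 2017–Jul 2017: 234,113 + 18,176 + 190,630 = 442,919 (under)
Jun 2017–Aug 2017: 18,176 + 190,630 + 67,366 = 276,172 (under)
Jul 2017–Sep 2017: 190,630 + 67,366 + 256,415 = 514,411 (under)
Aug 2017–Oct 2017: 67,366 + 256,415 + 5,729 = 329,510 (under)
Sep 2017–Nov 2017: 256,415 + 5,729 + 864,031 = 1,126,175 (over)
Oct 2017–Dec 2017: 5,729 + 864,031 + 256,406 = 1,126,166 (over)
Nov 2017–Jan 2018: 864,031 + 256,406 + 742,876 = 1,863,313 (over)
Dec 2017–Feb 2018: 256,406 + 742,876 + 5,107 = 1,004,389 (over)
Jan 2018–Mar 2018: 742,876 + 5,107 + 15,834 = 763,817 (over)
Feb 2018–Apr 2018: 5,107 + 15,834 + 376,004 = 396,945 (under)
Mar 2018–May 2018: 15,834 + 376,004 + 92,882 = 484,720 (under)
6 windows exceed the threshold.

6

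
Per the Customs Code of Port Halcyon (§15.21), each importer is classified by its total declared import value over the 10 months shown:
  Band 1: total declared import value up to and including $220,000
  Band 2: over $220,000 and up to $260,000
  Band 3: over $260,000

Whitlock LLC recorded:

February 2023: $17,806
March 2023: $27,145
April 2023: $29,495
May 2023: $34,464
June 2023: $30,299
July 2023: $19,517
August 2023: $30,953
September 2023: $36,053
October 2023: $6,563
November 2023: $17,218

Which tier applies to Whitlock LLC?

Band 2

Total declared import value: $17,806 + $27,145 + $29,495 + $34,464 + $30,299 + $19,517 + $30,953 + $36,053 + $6,563 + $17,218 = $249,513.
$220,000 < $249,513 ≤ $260,000, so Band 2 applies.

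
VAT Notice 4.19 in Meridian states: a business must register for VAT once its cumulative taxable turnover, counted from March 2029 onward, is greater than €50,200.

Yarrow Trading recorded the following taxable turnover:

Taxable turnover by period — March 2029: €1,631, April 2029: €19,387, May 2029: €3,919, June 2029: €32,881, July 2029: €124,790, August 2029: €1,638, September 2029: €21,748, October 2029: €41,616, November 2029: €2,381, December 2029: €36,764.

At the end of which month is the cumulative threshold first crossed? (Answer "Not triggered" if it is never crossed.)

June 2029

Through March 2029: €1,631
Through April 2029: €21,018
Through May 2029: €24,937
Through June 2029: €57,818 ← exceeds threshold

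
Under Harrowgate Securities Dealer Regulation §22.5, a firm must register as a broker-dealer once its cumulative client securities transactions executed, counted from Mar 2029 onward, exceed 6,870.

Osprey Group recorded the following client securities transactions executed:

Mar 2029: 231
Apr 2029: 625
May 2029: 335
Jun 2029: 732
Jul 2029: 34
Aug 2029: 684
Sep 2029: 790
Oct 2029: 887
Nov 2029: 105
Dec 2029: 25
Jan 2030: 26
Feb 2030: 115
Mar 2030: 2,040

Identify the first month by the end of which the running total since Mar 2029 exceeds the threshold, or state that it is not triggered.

Not triggered

Through Mar 2029: 231
Through Apr 2029: 856
Through May 2029: 1,191
Through Jun 2029: 1,923
Through Jul 2029: 1,957
Through Aug 2029: 2,641
Through Sep 2029: 3,431
Through Oct 2029: 4,318
Through Nov 2029: 4,423
Through Dec 2029: 4,448
Through Jan 2030: 4,474
Through Feb 2030: 4,589
Through Mar 2030: 6,629
Final cumulative total 6,629 ≤ 6,870; the threshold is never exceeded.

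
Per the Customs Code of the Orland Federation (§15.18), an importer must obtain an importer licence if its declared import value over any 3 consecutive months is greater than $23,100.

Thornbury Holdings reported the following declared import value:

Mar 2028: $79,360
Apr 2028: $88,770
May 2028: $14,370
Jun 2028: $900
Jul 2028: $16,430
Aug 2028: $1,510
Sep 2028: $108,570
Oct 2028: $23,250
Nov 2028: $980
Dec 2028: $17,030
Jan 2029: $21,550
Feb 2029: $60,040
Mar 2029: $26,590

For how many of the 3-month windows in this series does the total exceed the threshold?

10

Mar 2028–May 2028: $79,360 + $88,770 + $14,370 = $182,500 (over)
Apr 2028–Jun 2028: $88,770 + $14,370 + $900 = $104,040 (over)
May 2028–Jul 2028: $14,370 + $900 + $16,430 = $31,700 (over)
Jun 2028–Aug 2028: $900 + $16,430 + $1,510 = $18,840 (under)
Jul 2028–Sep 2028: $16,430 + $1,510 + $108,570 = $126,510 (over)
Aug 2028–Oct 2028: $1,510 + $108,570 + $23,250 = $133,330 (over)
Sep 2028–Nov 2028: $108,570 + $23,250 + $980 = $132,800 (over)
Oct 2028–Dec 2028: $23,250 + $980 + $17,030 = $41,260 (over)
Nov 2028–Jan 2029: $980 + $17,030 + $21,550 = $39,560 (over)
Dec 2028–Feb 2029: $17,030 + $21,550 + $60,040 = $98,620 (over)
Jan 2029–Mar 2029: $21,550 + $60,040 + $26,590 = $108,180 (over)
10 windows exceed the threshold.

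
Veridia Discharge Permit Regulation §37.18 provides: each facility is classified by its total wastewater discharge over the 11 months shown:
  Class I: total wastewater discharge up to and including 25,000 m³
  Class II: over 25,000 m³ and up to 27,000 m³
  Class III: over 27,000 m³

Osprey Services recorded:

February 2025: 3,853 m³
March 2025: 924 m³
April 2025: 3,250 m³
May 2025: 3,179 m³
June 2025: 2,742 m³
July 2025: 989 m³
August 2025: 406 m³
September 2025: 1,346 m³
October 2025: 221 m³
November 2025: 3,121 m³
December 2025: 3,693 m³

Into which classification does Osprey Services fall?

Total wastewater discharge: 3,853 m³ + 924 m³ + 3,250 m³ + 3,179 m³ + 2,742 m³ + 989 m³ + 406 m³ + 1,346 m³ + 221 m³ + 3,121 m³ + 3,693 m³ = 23,724 m³.
23,724 m³ ≤ 25,000 m³, so Class I applies.

Class I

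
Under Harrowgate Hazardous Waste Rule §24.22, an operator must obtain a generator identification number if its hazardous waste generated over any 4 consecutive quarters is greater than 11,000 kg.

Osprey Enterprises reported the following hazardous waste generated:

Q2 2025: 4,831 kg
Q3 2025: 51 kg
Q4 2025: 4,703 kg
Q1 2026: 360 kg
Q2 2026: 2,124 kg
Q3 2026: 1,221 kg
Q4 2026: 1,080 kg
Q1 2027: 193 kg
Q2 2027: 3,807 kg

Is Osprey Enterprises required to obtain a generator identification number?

No

Q2 2025–Q1 2026: 4,831 kg + 51 kg + 4,703 kg + 360 kg = 9,945 kg (under)
Q3 2025–Q2 2026: 51 kg + 4,703 kg + 360 kg + 2,124 kg = 7,238 kg (under)
Q4 2025–Q3 2026: 4,703 kg + 360 kg + 2,124 kg + 1,221 kg = 8,408 kg (under)
Q1 2026–Q4 2026: 360 kg + 2,124 kg + 1,221 kg + 1,080 kg = 4,785 kg (under)
Q2 2026–Q1 2027: 2,124 kg + 1,221 kg + 1,080 kg + 193 kg = 4,618 kg (under)
Q3 2026–Q2 2027: 1,221 kg + 1,080 kg + 193 kg + 3,807 kg = 6,301 kg (under)
No window exceeds 11,000 kg.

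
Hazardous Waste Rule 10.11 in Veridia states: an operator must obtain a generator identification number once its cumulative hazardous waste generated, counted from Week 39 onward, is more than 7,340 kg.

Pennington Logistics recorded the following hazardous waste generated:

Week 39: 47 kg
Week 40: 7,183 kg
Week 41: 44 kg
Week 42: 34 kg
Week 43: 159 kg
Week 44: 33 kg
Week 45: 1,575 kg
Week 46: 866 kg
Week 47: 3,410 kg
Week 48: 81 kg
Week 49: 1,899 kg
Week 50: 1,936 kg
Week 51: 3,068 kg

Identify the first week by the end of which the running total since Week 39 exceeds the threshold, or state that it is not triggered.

Through Week 39: 47 kg
Through Week 40: 7,230 kg
Through Week 41: 7,274 kg
Through Week 42: 7,308 kg
Through Week 43: 7,467 kg ← exceeds threshold

Week 43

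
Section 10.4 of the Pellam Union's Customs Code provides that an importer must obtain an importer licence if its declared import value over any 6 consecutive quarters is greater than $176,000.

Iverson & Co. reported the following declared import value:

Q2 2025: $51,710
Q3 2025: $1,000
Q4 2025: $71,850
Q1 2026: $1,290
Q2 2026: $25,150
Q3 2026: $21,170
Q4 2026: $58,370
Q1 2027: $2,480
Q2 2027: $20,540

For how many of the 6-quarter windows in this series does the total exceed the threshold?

Q2 2025–Q3 2026: $51,710 + $1,000 + $71,850 + $1,290 + $25,150 + $21,170 = $172,170 (under)
Q3 2025–Q4 2026: $1,000 + $71,850 + $1,290 + $25,150 + $21,170 + $58,370 = $178,830 (over)
Q4 2025–Q1 2027: $71,850 + $1,290 + $25,150 + $21,170 + $58,370 + $2,480 = $180,310 (over)
Q1 2026–Q2 2027: $1,290 + $25,150 + $21,170 + $58,370 + $2,480 + $20,540 = $129,000 (under)
2 windows exceed the threshold.

2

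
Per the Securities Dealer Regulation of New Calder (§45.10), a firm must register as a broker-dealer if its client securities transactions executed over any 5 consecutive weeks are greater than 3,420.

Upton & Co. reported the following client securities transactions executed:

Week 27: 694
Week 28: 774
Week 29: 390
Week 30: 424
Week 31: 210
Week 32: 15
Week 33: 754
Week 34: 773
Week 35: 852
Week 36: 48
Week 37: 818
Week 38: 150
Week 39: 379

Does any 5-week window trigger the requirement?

Week 27–Week 31: 694 + 774 + 390 + 424 + 210 = 2,492 (under)
Week 28–Week 32: 774 + 390 + 424 + 210 + 15 = 1,813 (under)
Week 29–Week 33: 390 + 424 + 210 + 15 + 754 = 1,793 (under)
Week 30–Week 34: 424 + 210 + 15 + 754 + 773 = 2,176 (under)
Week 31–Week 35: 210 + 15 + 754 + 773 + 852 = 2,604 (under)
Week 32–Week 36: 15 + 754 + 773 + 852 + 48 = 2,442 (under)
Week 33–Week 37: 754 + 773 + 852 + 48 + 818 = 3,245 (under)
Week 34–Week 38: 773 + 852 + 48 + 818 + 150 = 2,641 (under)
Week 35–Week 39: 852 + 48 + 818 + 150 + 379 = 2,247 (under)
No window exceeds 3,420.

No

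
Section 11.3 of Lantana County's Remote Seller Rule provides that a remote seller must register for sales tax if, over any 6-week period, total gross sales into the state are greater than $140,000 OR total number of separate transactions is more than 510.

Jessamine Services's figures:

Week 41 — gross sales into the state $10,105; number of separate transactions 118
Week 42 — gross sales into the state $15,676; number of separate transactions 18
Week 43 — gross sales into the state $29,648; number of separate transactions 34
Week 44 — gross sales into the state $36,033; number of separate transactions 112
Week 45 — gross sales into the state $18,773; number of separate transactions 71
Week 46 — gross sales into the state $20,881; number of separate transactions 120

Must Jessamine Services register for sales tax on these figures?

Total gross sales into the state: $10,105 + $15,676 + $29,648 + $36,033 + $18,773 + $20,881 = $131,116 (≤ $140,000).
Total number of separate transactions: 118 + 18 + 34 + 112 + 71 + 120 = 473 (≤ 510).
The test is 'or': neither threshold is exceeded.

No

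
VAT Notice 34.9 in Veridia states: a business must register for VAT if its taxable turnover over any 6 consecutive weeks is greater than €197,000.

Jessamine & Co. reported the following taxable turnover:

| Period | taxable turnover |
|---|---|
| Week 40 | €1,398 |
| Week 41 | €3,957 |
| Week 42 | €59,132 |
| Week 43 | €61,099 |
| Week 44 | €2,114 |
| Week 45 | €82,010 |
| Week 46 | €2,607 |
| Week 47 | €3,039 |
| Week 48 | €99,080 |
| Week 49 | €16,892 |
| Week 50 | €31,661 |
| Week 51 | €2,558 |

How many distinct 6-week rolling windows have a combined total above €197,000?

6

Week 40–Week 45: €1,398 + €3,957 + €59,132 + €61,099 + €2,114 + €82,010 = €209,710 (over)
Week 41–Week 46: €3,957 + €59,132 + €61,099 + €2,114 + €82,010 + €2,607 = €210,919 (over)
Week 42–Week 47: €59,132 + €61,099 + €2,114 + €82,010 + €2,607 + €3,039 = €210,001 (over)
Week 43–Week 48: €61,099 + €2,114 + €82,010 + €2,607 + €3,039 + €99,080 = €249,949 (over)
Week 44–Week 49: €2,114 + €82,010 + €2,607 + €3,039 + €99,080 + €16,892 = €205,742 (over)
Week 45–Week 50: €82,010 + €2,607 + €3,039 + €99,080 + €16,892 + €31,661 = €235,289 (over)
Week 46–Week 51: €2,607 + €3,039 + €99,080 + €16,892 + €31,661 + €2,558 = €155,837 (under)
6 windows exceed the threshold.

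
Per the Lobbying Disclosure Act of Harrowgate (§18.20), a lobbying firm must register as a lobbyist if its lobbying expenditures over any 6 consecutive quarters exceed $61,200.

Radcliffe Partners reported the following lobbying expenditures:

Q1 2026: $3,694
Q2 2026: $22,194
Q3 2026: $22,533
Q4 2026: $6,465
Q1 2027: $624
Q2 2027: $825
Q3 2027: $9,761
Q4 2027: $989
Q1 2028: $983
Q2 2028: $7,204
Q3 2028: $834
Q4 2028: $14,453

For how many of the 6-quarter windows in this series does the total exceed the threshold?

1

Q1 2026–Q2 2027: $3,694 + $22,194 + $22,533 + $6,465 + $624 + $825 = $56,335 (under)
Q2 2026–Q3 2027: $22,194 + $22,533 + $6,465 + $624 + $825 + $9,761 = $62,402 (over)
Q3 2026–Q4 2027: $22,533 + $6,465 + $624 + $825 + $9,761 + $989 = $41,197 (under)
Q4 2026–Q1 2028: $6,465 + $624 + $825 + $9,761 + $989 + $983 = $19,647 (under)
Q1 2027–Q2 2028: $624 + $825 + $9,761 + $989 + $983 + $7,204 = $20,386 (under)
Q2 2027–Q3 2028: $825 + $9,761 + $989 + $983 + $7,204 + $834 = $20,596 (under)
Q3 2027–Q4 2028: $9,761 + $989 + $983 + $7,204 + $834 + $14,453 = $34,224 (under)
1 window exceeds the threshold.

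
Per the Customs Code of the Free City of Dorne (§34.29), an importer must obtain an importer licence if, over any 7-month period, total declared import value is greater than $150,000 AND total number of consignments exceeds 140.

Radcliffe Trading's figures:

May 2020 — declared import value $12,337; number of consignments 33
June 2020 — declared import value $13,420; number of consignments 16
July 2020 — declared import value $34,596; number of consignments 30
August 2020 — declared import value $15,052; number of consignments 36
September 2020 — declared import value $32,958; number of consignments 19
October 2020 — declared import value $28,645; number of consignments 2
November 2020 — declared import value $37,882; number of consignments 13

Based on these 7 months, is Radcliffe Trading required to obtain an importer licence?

Yes

Total declared import value: $12,337 + $13,420 + $34,596 + $15,052 + $32,958 + $28,645 + $37,882 = $174,890 (> $150,000).
Total number of consignments: 33 + 16 + 30 + 36 + 19 + 2 + 13 = 149 (> 140).
The test is 'and': both thresholds are exceeded.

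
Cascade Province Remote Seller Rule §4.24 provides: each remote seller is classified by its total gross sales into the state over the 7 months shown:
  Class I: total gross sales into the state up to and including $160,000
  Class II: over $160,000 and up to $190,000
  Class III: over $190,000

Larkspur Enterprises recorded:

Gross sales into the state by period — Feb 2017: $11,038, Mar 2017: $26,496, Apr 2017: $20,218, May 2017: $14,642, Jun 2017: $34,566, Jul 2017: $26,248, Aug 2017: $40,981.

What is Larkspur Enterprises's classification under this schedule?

Total gross sales into the state: $11,038 + $26,496 + $20,218 + $14,642 + $34,566 + $26,248 + $40,981 = $174,189.
$160,000 < $174,189 ≤ $190,000, so Class II applies.

Class II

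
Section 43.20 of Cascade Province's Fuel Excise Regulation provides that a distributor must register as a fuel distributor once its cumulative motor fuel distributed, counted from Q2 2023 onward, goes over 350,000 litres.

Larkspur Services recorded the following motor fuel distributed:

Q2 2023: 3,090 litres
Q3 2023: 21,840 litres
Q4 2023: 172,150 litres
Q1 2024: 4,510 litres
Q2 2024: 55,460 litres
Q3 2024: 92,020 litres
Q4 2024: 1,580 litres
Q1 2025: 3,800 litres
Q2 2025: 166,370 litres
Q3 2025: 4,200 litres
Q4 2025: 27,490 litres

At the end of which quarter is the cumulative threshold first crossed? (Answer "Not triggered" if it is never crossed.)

Through Q2 2023: 3,090 litres
Through Q3 2023: 24,930 litres
Through Q4 2023: 197,080 litres
Through Q1 2024: 201,590 litres
Through Q2 2024: 257,050 litres
Through Q3 2024: 349,070 litres
Through Q4 2024: 350,650 litres ← exceeds threshold

Q4 2024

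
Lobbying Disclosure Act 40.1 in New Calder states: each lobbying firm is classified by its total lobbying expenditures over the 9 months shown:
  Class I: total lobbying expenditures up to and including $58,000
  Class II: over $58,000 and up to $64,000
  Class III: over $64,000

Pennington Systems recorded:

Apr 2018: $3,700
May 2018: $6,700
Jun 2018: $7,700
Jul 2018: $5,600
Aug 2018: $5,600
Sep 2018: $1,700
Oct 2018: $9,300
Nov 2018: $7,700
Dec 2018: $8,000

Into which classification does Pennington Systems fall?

Total lobbying expenditures: $3,700 + $6,700 + $7,700 + $5,600 + $5,600 + $1,700 + $9,300 + $7,700 + $8,000 = $56,000.
$56,000 ≤ $58,000, so Class I applies.

Class I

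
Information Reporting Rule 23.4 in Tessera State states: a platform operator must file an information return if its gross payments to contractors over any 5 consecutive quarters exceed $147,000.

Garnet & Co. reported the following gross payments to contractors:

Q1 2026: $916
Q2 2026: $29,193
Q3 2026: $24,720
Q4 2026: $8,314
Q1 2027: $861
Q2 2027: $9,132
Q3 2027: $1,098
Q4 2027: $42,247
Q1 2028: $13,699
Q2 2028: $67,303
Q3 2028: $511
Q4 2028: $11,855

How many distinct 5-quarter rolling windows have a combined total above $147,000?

0

Q1 2026–Q1 2027: $916 + $29,193 + $24,720 + $8,314 + $861 = $64,004 (under)
Q2 2026–Q2 2027: $29,193 + $24,720 + $8,314 + $861 + $9,132 = $72,220 (under)
Q3 2026–Q3 2027: $24,720 + $8,314 + $861 + $9,132 + $1,098 = $44,125 (under)
Q4 2026–Q4 2027: $8,314 + $861 + $9,132 + $1,098 + $42,247 = $61,652 (under)
Q1 2027–Q1 2028: $861 + $9,132 + $1,098 + $42,247 + $13,699 = $67,037 (under)
Q2 2027–Q2 2028: $9,132 + $1,098 + $42,247 + $13,699 + $67,303 = $133,479 (under)
Q3 2027–Q3 2028: $1,098 + $42,247 + $13,699 + $67,303 + $511 = $124,858 (under)
Q4 2027–Q4 2028: $42,247 + $13,699 + $67,303 + $511 + $11,855 = $135,615 (under)
0 windows exceed the threshold.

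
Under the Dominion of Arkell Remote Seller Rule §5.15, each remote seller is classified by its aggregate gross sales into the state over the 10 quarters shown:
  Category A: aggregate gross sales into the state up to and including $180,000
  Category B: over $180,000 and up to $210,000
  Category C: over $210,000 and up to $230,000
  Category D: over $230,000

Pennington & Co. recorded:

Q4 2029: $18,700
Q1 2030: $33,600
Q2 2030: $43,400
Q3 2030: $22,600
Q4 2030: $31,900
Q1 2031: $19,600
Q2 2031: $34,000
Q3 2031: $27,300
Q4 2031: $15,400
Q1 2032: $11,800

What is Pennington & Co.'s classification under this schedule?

Category D

Aggregate gross sales into the state: $18,700 + $33,600 + $43,400 + $22,600 + $31,900 + $19,600 + $34,000 + $27,300 + $15,400 + $11,800 = $258,300.
$258,300 > $230,000, so Category D applies.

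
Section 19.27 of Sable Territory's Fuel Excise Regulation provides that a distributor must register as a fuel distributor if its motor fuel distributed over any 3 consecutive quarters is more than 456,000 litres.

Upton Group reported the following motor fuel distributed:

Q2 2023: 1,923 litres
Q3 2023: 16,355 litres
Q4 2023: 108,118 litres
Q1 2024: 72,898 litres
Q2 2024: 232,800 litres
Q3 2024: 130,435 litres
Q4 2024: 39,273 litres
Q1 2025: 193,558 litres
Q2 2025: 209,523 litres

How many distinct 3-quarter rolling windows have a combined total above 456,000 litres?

Q2 2023–Q4 2023: 1,923 litres + 16,355 litres + 108,118 litres = 126,396 litres (under)
Q3 2023–Q1 2024: 16,355 litres + 108,118 litres + 72,898 litres = 197,371 litres (under)
Q4 2023–Q2 2024: 108,118 litres + 72,898 litres + 232,800 litres = 413,816 litres (under)
Q1 2024–Q3 2024: 72,898 litres + 232,800 litres + 130,435 litres = 436,133 litres (under)
Q2 2024–Q4 2024: 232,800 litres + 130,435 litres + 39,273 litres = 402,508 litres (under)
Q3 2024–Q1 2025: 130,435 litres + 39,273 litres + 193,558 litres = 363,266 litres (under)
Q4 2024–Q2 2025: 39,273 litres + 193,558 litres + 209,523 litres = 442,354 litres (under)
0 windows exceed the threshold.

0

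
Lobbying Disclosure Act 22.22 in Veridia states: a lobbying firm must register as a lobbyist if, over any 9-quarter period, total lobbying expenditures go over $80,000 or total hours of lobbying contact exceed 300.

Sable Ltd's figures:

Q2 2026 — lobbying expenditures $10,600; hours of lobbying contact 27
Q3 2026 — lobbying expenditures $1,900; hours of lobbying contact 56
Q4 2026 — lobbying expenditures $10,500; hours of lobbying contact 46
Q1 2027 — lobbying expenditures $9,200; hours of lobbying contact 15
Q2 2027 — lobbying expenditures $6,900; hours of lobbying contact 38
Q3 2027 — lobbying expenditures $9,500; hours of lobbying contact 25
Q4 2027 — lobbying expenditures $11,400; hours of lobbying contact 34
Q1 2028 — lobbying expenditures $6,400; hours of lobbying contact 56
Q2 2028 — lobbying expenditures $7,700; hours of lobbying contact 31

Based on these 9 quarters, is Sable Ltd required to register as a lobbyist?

Total lobbying expenditures: $10,600 + $1,900 + $10,500 + $9,200 + $6,900 + $9,500 + $11,400 + $6,400 + $7,700 = $74,100 (≤ $80,000).
Total hours of lobbying contact: 27 + 56 + 46 + 15 + 38 + 25 + 34 + 56 + 31 = 328 (> 300).
The test is 'or': at least one threshold is exceeded.

Yes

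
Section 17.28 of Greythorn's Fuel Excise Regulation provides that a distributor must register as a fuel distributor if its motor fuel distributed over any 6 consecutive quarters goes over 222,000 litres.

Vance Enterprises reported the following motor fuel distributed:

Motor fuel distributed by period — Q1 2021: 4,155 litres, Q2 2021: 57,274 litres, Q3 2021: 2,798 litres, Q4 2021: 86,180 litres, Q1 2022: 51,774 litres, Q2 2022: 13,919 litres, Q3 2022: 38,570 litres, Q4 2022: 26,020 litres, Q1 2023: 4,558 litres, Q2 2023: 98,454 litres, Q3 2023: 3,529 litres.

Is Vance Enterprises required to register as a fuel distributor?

Yes

Q1 2021–Q2 2022: 4,155 litres + 57,274 litres + 2,798 litres + 86,180 litres + 51,774 litres + 13,919 litres = 216,100 litres (under)
Q2 2021–Q3 2022: 57,274 litres + 2,798 litres + 86,180 litres + 51,774 litres + 13,919 litres + 38,570 litres = 250,515 litres (over)
Q3 2021–Q4 2022: 2,798 litres + 86,180 litres + 51,774 litres + 13,919 litres + 38,570 litres + 26,020 litres = 219,261 litres (under)
Q4 2021–Q1 2023: 86,180 litres + 51,774 litres + 13,919 litres + 38,570 litres + 26,020 litres + 4,558 litres = 221,021 litres (under)
Q1 2022–Q2 2023: 51,774 litres + 13,919 litres + 38,570 litres + 26,020 litres + 4,558 litres + 98,454 litres = 233,295 litres (over)
Q2 2022–Q3 2023: 13,919 litres + 38,570 litres + 26,020 litres + 4,558 litres + 98,454 litres + 3,529 litres = 185,050 litres (under)
At least one window exceeds 222,000 litres.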